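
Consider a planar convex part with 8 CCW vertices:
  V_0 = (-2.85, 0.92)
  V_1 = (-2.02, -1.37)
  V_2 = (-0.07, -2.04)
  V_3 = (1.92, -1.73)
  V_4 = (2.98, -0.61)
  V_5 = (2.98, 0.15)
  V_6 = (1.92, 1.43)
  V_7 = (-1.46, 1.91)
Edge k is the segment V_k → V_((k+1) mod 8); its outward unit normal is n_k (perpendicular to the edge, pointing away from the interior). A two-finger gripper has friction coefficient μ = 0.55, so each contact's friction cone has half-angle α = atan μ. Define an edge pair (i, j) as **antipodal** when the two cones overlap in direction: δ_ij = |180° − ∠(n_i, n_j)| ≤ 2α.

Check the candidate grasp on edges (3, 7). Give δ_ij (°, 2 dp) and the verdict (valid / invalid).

α = atan 0.55 = 28.81°;  2α = 57.62°
edge 3: e_3 = (+1.06, +1.12);  n_3 = (+0.7263, -0.6874)
edge 7: e_7 = (-1.39, -0.99);  n_7 = (-0.5801, +0.8145)
∠(n_3, n_7) = 168.88°
δ = |180° − 168.88°| = 11.12°
11.12° ≤ 2α = 57.62°  →  valid

δ = 11.12°, valid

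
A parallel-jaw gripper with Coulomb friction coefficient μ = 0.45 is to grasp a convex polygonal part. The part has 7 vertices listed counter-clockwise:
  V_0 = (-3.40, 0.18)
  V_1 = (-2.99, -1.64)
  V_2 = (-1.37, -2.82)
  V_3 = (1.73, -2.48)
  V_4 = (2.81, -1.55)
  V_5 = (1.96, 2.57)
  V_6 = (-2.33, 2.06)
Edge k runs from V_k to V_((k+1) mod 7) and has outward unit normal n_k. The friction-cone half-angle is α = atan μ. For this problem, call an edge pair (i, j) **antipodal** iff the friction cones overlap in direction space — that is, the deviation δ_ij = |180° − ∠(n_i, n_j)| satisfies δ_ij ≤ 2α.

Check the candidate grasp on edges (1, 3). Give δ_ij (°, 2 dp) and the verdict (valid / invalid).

δ = 103.20°, invalid

α = atan 0.45 = 24.23°;  2α = 48.46°
edge 1: e_1 = (+1.62, -1.18);  n_1 = (-0.5888, -0.8083)
edge 3: e_3 = (+1.08, +0.93);  n_3 = (+0.6525, -0.7578)
∠(n_1, n_3) = 76.80°
δ = |180° − 76.80°| = 103.20°
103.20° > 2α = 48.46°  →  invalid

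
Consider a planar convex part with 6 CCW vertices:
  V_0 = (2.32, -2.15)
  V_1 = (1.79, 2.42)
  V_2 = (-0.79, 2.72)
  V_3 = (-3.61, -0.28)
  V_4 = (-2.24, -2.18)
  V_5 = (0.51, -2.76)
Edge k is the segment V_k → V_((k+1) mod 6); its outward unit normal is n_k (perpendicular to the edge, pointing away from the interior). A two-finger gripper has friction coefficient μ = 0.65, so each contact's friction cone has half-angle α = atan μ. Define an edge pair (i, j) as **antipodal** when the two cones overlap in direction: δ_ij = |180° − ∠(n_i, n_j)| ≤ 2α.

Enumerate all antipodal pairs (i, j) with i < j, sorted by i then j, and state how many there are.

count = 7; pairs: (0,2), (0,3), (1,3), (1,4), (1,5), (2,4), (2,5)

α = atan 0.65 = 33.02°;  2α = 66.05°
n_0 = (+0.9933, +0.1152)
n_1 = (+0.1155, +0.9933)
n_2 = (-0.7286, +0.6849)
n_3 = (-0.8111, -0.5849)
n_4 = (-0.2064, -0.9785)
n_5 = (+0.3194, -0.9476)
  (0,1): δ = 103.25°  ·
  (0,2): δ = 49.84°  ✓
  (0,3): δ = 29.18°  ✓
  (0,4): δ = 71.48°  ·
  (0,5): δ = 102.01°  ·
  (1,2): δ = 126.60°  ·
  (1,3): δ = 47.57°  ✓
  (1,4): δ = 5.28°  ✓
  (1,5): δ = 25.26°  ✓
  (2,3): δ = 100.98°  ·
  (2,4): δ = 58.68°  ✓
  (2,5): δ = 28.15°  ✓
  (3,4): δ = 137.70°  ·
  (3,5): δ = 107.17°  ·
  (4,5): δ = 149.47°  ·
antipodal pairs: 7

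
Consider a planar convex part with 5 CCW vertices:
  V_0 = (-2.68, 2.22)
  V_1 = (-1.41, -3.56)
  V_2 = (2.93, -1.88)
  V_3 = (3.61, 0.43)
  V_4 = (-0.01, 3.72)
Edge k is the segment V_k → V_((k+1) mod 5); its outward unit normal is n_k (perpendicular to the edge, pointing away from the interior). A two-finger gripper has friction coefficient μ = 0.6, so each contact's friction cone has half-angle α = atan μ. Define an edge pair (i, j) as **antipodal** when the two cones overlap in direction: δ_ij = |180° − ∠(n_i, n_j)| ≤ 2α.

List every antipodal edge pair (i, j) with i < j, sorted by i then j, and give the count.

count = 4; pairs: (0,2), (0,3), (1,4), (2,4)

α = atan 0.6 = 30.96°;  2α = 61.93°
n_0 = (-0.9767, -0.2146)
n_1 = (+0.3610, -0.9326)
n_2 = (+0.9593, -0.2824)
n_3 = (+0.6726, +0.7400)
n_4 = (-0.4898, +0.8718)
  (0,1): δ = 81.23°  ·
  (0,2): δ = 28.80°  ✓
  (0,3): δ = 35.34°  ✓
  (0,4): δ = 106.93°  ·
  (1,2): δ = 127.56°  ·
  (1,3): δ = 63.43°  ·
  (1,4): δ = 8.17°  ✓
  (2,3): δ = 115.86°  ·
  (2,4): δ = 44.27°  ✓
  (3,4): δ = 108.41°  ·
antipodal pairs: 4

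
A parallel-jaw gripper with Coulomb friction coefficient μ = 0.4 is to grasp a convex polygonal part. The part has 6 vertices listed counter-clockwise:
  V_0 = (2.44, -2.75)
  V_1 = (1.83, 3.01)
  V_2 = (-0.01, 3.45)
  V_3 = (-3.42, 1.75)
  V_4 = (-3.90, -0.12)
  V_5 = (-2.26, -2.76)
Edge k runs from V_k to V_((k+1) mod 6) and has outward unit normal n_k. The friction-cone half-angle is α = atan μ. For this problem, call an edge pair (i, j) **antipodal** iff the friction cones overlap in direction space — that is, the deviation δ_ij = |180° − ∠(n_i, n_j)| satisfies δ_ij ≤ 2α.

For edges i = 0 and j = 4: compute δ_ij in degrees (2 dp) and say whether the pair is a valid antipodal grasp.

δ = 25.80°, valid

α = atan 0.4 = 21.80°;  2α = 43.60°
edge 0: e_0 = (-0.61, +5.76);  n_0 = (+0.9944, +0.1053)
edge 4: e_4 = (+1.64, -2.64);  n_4 = (-0.8494, -0.5277)
∠(n_0, n_4) = 154.20°
δ = |180° − 154.20°| = 25.80°
25.80° ≤ 2α = 43.60°  →  valid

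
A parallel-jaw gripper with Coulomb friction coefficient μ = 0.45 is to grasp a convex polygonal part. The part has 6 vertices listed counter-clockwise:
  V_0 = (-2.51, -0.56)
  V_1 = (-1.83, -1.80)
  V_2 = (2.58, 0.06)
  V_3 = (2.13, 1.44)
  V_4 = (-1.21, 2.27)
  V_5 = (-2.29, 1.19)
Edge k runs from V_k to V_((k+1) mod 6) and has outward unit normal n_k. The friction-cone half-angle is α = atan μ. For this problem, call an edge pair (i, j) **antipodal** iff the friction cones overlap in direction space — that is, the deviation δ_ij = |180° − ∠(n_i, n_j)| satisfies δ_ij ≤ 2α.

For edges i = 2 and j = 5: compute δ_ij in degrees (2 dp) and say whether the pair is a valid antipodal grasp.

δ = 25.23°, valid

α = atan 0.45 = 24.23°;  2α = 48.46°
edge 2: e_2 = (-0.45, +1.38);  n_2 = (+0.9507, +0.3100)
edge 5: e_5 = (-0.22, -1.75);  n_5 = (-0.9922, +0.1247)
∠(n_2, n_5) = 154.77°
δ = |180° − 154.77°| = 25.23°
25.23° ≤ 2α = 48.46°  →  valid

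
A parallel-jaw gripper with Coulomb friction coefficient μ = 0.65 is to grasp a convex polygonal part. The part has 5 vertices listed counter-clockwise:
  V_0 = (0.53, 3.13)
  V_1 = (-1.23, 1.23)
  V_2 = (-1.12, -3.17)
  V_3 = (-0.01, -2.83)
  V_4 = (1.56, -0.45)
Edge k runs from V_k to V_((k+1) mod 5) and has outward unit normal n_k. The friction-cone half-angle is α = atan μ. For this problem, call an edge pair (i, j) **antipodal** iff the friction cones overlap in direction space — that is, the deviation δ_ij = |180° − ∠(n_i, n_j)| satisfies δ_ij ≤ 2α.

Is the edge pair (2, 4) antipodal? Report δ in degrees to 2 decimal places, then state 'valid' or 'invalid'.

δ = 90.98°, invalid

α = atan 0.65 = 33.02°;  2α = 66.05°
edge 2: e_2 = (+1.11, +0.34);  n_2 = (+0.2929, -0.9562)
edge 4: e_4 = (-1.03, +3.58);  n_4 = (+0.9610, +0.2765)
∠(n_2, n_4) = 89.02°
δ = |180° − 89.02°| = 90.98°
90.98° > 2α = 66.05°  →  invalid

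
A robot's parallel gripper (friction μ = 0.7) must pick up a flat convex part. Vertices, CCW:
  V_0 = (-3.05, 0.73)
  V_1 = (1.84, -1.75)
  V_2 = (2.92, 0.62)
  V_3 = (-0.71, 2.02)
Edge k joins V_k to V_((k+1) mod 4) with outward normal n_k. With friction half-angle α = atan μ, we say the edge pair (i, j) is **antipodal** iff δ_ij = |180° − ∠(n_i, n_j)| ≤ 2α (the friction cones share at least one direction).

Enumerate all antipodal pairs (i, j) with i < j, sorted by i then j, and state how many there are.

α = atan 0.7 = 34.99°;  2α = 69.98°
n_0 = (-0.4523, -0.8919)
n_1 = (+0.9100, -0.4147)
n_2 = (+0.3598, +0.9330)
n_3 = (-0.4828, +0.8757)
  (0,1): δ = 87.61°  ·
  (0,2): δ = 5.80°  ✓
  (0,3): δ = 55.76°  ✓
  (1,2): δ = 86.59°  ·
  (1,3): δ = 36.63°  ✓
  (2,3): δ = 130.04°  ·
antipodal pairs: 3

count = 3; pairs: (0,2), (0,3), (1,3)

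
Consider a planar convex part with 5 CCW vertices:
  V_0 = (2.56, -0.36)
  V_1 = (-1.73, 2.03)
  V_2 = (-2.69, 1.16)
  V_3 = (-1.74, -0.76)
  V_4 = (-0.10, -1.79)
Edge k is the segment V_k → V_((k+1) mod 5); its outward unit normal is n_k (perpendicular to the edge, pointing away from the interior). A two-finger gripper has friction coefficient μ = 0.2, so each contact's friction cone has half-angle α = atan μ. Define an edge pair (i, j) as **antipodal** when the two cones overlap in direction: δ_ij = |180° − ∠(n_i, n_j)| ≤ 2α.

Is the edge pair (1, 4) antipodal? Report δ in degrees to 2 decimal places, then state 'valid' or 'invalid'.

α = atan 0.2 = 11.31°;  2α = 22.62°
edge 1: e_1 = (-0.96, -0.87);  n_1 = (-0.6715, +0.7410)
edge 4: e_4 = (+2.66, +1.43);  n_4 = (+0.4735, -0.8808)
∠(n_1, n_4) = 166.08°
δ = |180° − 166.08°| = 13.92°
13.92° ≤ 2α = 22.62°  →  valid

δ = 13.92°, valid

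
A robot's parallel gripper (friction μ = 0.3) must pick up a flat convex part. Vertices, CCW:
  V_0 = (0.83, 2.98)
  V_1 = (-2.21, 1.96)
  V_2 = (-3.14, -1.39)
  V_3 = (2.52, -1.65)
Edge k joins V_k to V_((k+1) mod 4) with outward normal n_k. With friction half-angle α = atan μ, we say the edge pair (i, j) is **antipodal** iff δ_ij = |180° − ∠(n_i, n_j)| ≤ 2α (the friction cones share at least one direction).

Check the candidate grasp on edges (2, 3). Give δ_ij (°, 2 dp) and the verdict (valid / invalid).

α = atan 0.3 = 16.70°;  2α = 33.40°
edge 2: e_2 = (+5.66, -0.26);  n_2 = (-0.0459, -0.9989)
edge 3: e_3 = (-1.69, +4.63);  n_3 = (+0.9394, +0.3429)
∠(n_2, n_3) = 112.68°
δ = |180° − 112.68°| = 67.32°
67.32° > 2α = 33.40°  →  invalid

δ = 67.32°, invalid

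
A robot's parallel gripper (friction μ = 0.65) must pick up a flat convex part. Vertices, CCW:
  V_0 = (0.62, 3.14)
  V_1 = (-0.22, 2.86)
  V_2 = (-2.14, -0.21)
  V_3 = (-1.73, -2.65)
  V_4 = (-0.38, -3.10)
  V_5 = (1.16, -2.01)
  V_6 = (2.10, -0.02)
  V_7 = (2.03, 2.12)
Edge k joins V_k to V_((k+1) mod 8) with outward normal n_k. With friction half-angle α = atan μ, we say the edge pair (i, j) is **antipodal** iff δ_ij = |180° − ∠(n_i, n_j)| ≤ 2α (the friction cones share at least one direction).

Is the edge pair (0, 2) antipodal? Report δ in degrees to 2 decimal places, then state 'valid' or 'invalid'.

δ = 98.90°, invalid

α = atan 0.65 = 33.02°;  2α = 66.05°
edge 0: e_0 = (-0.84, -0.28);  n_0 = (-0.3162, +0.9487)
edge 2: e_2 = (+0.41, -2.44);  n_2 = (-0.9862, -0.1657)
∠(n_0, n_2) = 81.10°
δ = |180° − 81.10°| = 98.90°
98.90° > 2α = 66.05°  →  invalid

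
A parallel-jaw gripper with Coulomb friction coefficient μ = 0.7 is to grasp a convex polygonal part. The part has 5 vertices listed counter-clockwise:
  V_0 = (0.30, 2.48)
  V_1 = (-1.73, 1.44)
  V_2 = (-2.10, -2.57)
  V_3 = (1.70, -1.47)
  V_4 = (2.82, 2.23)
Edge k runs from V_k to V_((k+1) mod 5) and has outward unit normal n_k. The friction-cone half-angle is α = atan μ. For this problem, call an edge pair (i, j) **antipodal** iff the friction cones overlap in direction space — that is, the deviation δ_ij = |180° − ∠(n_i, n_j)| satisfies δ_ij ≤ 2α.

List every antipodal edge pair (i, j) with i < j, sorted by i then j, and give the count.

α = atan 0.7 = 34.99°;  2α = 69.98°
n_0 = (-0.4560, +0.8900)
n_1 = (-0.9958, +0.0919)
n_2 = (+0.2781, -0.9606)
n_3 = (+0.9571, -0.2897)
n_4 = (+0.0987, +0.9951)
  (0,1): δ = 122.40°  ·
  (0,2): δ = 10.98°  ✓
  (0,3): δ = 46.03°  ✓
  (0,4): δ = 147.21°  ·
  (1,2): δ = 68.58°  ✓
  (1,3): δ = 11.57°  ✓
  (1,4): δ = 89.61°  ·
  (2,3): δ = 122.99°  ·
  (2,4): δ = 21.81°  ✓
  (3,4): δ = 78.82°  ·
antipodal pairs: 5

count = 5; pairs: (0,2), (0,3), (1,2), (1,3), (2,4)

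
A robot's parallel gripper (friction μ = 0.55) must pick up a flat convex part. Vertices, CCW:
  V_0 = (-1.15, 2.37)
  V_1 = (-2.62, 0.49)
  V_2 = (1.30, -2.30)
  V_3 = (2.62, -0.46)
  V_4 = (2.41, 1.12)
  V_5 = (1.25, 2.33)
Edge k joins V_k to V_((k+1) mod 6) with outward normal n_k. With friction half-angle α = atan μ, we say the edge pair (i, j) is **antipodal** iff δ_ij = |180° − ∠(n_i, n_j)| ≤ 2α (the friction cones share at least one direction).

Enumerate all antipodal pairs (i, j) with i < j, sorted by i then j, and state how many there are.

count = 6; pairs: (0,2), (0,3), (1,3), (1,4), (1,5), (2,5)

α = atan 0.55 = 28.81°;  2α = 57.62°
n_0 = (-0.7878, +0.6160)
n_1 = (-0.5799, -0.8147)
n_2 = (+0.8125, -0.5829)
n_3 = (+0.9913, +0.1318)
n_4 = (+0.7219, +0.6920)
n_5 = (+0.0167, +0.9999)
  (0,1): δ = 87.42°  ·
  (0,2): δ = 2.37°  ✓
  (0,3): δ = 45.59°  ✓
  (0,4): δ = 81.81°  ·
  (0,5): δ = 127.07°  ·
  (1,2): δ = 90.21°  ·
  (1,3): δ = 46.99°  ✓
  (1,4): δ = 10.77°  ✓
  (1,5): δ = 34.49°  ✓
  (2,3): δ = 136.77°  ·
  (2,4): δ = 100.55°  ·
  (2,5): δ = 55.30°  ✓
  (3,4): δ = 143.78°  ·
  (3,5): δ = 98.53°  ·
  (4,5): δ = 134.75°  ·
antipodal pairs: 6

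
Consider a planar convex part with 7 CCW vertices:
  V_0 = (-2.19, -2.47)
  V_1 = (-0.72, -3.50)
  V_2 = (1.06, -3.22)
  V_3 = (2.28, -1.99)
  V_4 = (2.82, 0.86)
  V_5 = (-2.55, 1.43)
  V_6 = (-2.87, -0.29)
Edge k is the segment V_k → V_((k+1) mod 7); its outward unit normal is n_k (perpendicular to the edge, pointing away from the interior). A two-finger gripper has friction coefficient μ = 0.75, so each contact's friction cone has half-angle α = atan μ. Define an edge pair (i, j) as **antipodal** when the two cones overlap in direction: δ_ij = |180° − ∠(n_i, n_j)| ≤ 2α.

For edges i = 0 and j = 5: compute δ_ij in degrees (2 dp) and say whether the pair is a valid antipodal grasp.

α = atan 0.75 = 36.87°;  2α = 73.74°
edge 0: e_0 = (+1.47, -1.03);  n_0 = (-0.5738, -0.8190)
edge 5: e_5 = (-0.32, -1.72);  n_5 = (-0.9831, +0.1829)
∠(n_0, n_5) = 65.52°
δ = |180° − 65.52°| = 114.48°
114.48° > 2α = 73.74°  →  invalid

δ = 114.48°, invalid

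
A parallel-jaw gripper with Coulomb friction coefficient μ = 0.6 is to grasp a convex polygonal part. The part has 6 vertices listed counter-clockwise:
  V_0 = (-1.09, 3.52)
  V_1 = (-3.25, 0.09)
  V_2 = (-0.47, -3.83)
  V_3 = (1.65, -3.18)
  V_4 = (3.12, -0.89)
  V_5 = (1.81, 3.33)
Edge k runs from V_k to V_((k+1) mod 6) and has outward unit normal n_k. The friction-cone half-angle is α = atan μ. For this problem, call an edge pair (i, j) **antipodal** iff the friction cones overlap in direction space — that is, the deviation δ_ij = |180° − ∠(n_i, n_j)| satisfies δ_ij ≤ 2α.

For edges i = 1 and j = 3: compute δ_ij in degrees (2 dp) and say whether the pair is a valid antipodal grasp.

δ = 68.04°, invalid

α = atan 0.6 = 30.96°;  2α = 61.93°
edge 1: e_1 = (+2.78, -3.92);  n_1 = (-0.8157, -0.5785)
edge 3: e_3 = (+1.47, +2.29);  n_3 = (+0.8415, -0.5402)
∠(n_1, n_3) = 111.96°
δ = |180° − 111.96°| = 68.04°
68.04° > 2α = 61.93°  →  invalid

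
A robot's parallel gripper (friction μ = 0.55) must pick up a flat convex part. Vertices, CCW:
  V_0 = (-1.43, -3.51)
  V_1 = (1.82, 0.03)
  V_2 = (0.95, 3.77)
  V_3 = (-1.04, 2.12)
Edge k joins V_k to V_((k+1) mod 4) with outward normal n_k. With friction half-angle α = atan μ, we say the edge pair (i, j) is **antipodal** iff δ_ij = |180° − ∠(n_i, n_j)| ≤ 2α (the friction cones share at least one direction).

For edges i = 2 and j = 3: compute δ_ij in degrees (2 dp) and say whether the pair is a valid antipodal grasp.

δ = 133.63°, invalid

α = atan 0.55 = 28.81°;  2α = 57.62°
edge 2: e_2 = (-1.99, -1.65);  n_2 = (-0.6383, +0.7698)
edge 3: e_3 = (-0.39, -5.63);  n_3 = (-0.9976, +0.0691)
∠(n_2, n_3) = 46.37°
δ = |180° − 46.37°| = 133.63°
133.63° > 2α = 57.62°  →  invalid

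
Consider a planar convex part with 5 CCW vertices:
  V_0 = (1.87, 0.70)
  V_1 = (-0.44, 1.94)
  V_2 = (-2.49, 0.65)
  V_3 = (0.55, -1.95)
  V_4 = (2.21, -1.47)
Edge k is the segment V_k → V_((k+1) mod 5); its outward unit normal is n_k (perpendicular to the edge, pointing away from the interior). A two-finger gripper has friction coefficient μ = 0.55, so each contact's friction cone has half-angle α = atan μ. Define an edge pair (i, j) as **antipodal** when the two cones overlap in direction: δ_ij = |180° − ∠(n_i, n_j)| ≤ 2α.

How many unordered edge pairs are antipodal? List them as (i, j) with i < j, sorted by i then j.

α = atan 0.55 = 28.81°;  2α = 57.62°
n_0 = (+0.4730, +0.8811)
n_1 = (-0.5326, +0.8464)
n_2 = (-0.6500, -0.7600)
n_3 = (+0.2778, -0.9606)
n_4 = (+0.9879, +0.1548)
  (0,1): δ = 119.59°  ·
  (0,2): δ = 12.31°  ✓
  (0,3): δ = 44.35°  ✓
  (0,4): δ = 127.13°  ·
  (1,2): δ = 72.72°  ·
  (1,3): δ = 16.05°  ✓
  (1,4): δ = 66.72°  ·
  (2,3): δ = 123.33°  ·
  (2,4): δ = 40.56°  ✓
  (3,4): δ = 97.22°  ·
antipodal pairs: 4

count = 4; pairs: (0,2), (0,3), (1,3), (2,4)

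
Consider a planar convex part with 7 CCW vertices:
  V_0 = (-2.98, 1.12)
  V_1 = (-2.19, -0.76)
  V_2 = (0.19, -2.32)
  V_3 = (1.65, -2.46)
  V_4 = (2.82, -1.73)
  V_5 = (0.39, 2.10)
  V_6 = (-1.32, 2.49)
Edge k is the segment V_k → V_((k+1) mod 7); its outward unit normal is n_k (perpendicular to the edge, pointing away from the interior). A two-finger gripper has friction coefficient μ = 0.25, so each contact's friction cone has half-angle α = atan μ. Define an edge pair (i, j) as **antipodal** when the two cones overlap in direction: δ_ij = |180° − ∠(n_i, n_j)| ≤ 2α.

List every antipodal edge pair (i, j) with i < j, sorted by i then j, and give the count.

count = 5; pairs: (0,4), (1,4), (1,5), (2,5), (3,6)

α = atan 0.25 = 14.04°;  2α = 28.07°
n_0 = (-0.9219, -0.3874)
n_1 = (-0.5482, -0.8364)
n_2 = (-0.0955, -0.9954)
n_3 = (+0.5293, -0.8484)
n_4 = (+0.8444, +0.5357)
n_5 = (+0.2224, +0.9750)
n_6 = (-0.6365, +0.7713)
  (0,1): δ = 146.04°  ·
  (0,2): δ = 118.27°  ·
  (0,3): δ = 80.83°  ·
  (0,4): δ = 9.60°  ✓
  (0,5): δ = 54.36°  ·
  (0,6): δ = 106.74°  ·
  (1,2): δ = 152.23°  ·
  (1,3): δ = 114.80°  ·
  (1,4): δ = 24.36°  ✓
  (1,5): δ = 20.40°  ✓
  (1,6): δ = 72.78°  ·
  (2,3): δ = 142.56°  ·
  (2,4): δ = 52.13°  ·
  (2,5): δ = 7.37°  ✓
  (2,6): δ = 45.01°  ·
  (3,4): δ = 89.57°  ·
  (3,5): δ = 44.81°  ·
  (3,6): δ = 7.57°  ✓
  (4,5): δ = 135.24°  ·
  (4,6): δ = 82.86°  ·
  (5,6): δ = 127.62°  ·
antipodal pairs: 5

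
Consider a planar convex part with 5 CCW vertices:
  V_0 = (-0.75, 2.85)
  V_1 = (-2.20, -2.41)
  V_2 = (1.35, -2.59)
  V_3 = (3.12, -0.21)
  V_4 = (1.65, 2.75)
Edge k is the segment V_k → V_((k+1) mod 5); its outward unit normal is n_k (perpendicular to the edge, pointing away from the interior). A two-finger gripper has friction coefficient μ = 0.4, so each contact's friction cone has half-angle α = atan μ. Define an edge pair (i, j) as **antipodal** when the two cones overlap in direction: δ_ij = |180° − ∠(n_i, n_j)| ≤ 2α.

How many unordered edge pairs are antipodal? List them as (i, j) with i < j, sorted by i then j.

α = atan 0.4 = 21.80°;  2α = 43.60°
n_0 = (-0.9640, +0.2658)
n_1 = (-0.0506, -0.9987)
n_2 = (+0.8024, -0.5968)
n_3 = (+0.8956, +0.4448)
n_4 = (+0.0416, +0.9991)
  (0,1): δ = 77.49°  ·
  (0,2): δ = 21.23°  ✓
  (0,3): δ = 41.82°  ✓
  (0,4): δ = 103.03°  ·
  (1,2): δ = 123.74°  ·
  (1,3): δ = 60.69°  ·
  (1,4): δ = 0.52°  ✓
  (2,3): δ = 116.95°  ·
  (2,4): δ = 55.75°  ·
  (3,4): δ = 118.80°  ·
antipodal pairs: 3

count = 3; pairs: (0,2), (0,3), (1,4)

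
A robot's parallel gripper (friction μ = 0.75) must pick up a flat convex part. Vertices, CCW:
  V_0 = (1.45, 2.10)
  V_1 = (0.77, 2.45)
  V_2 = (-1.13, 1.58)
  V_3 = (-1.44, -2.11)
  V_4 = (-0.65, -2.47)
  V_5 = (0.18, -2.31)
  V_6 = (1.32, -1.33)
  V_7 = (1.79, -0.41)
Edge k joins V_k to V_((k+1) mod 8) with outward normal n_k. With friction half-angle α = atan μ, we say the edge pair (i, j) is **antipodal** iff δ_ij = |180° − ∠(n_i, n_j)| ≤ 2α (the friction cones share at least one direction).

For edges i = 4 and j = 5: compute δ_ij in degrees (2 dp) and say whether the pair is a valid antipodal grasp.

α = atan 0.75 = 36.87°;  2α = 73.74°
edge 4: e_4 = (+0.83, +0.16);  n_4 = (+0.1893, -0.9819)
edge 5: e_5 = (+1.14, +0.98);  n_5 = (+0.6519, -0.7583)
∠(n_4, n_5) = 29.77°
δ = |180° − 29.77°| = 150.23°
150.23° > 2α = 73.74°  →  invalid

δ = 150.23°, invalid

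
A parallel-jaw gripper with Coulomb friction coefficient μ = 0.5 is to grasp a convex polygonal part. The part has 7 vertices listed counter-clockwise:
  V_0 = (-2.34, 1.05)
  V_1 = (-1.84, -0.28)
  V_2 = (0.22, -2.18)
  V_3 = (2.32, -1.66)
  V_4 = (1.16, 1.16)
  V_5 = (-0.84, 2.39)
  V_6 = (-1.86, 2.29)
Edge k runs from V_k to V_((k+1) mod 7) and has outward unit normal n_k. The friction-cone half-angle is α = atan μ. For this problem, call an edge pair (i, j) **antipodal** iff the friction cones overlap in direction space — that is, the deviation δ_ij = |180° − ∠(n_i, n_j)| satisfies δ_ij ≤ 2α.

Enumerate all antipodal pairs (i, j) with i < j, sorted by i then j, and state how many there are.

count = 8; pairs: (0,3), (0,4), (1,3), (1,4), (1,5), (2,4), (2,5), (3,6)

α = atan 0.5 = 26.57°;  2α = 53.13°
n_0 = (-0.9360, -0.3519)
n_1 = (-0.6780, -0.7351)
n_2 = (+0.2404, -0.9707)
n_3 = (+0.9248, +0.3804)
n_4 = (+0.5239, +0.8518)
n_5 = (-0.0976, +0.9952)
n_6 = (-0.9326, +0.3610)
  (0,1): δ = 153.29°  ·
  (0,2): δ = 96.70°  ·
  (0,3): δ = 1.76°  ✓
  (0,4): δ = 37.81°  ✓
  (0,5): δ = 75.00°  ·
  (0,6): δ = 138.24°  ·
  (1,2): δ = 123.41°  ·
  (1,3): δ = 24.95°  ✓
  (1,4): δ = 11.09°  ✓
  (1,5): δ = 48.29°  ✓
  (1,6): δ = 111.53°  ·
  (2,3): δ = 81.55°  ·
  (2,4): δ = 45.50°  ✓
  (2,5): δ = 8.31°  ✓
  (2,6): δ = 54.93°  ·
  (3,4): δ = 143.95°  ·
  (3,5): δ = 106.76°  ·
  (3,6): δ = 43.52°  ✓
  (4,5): δ = 142.81°  ·
  (4,6): δ = 79.57°  ·
  (5,6): δ = 116.76°  ·
antipodal pairs: 8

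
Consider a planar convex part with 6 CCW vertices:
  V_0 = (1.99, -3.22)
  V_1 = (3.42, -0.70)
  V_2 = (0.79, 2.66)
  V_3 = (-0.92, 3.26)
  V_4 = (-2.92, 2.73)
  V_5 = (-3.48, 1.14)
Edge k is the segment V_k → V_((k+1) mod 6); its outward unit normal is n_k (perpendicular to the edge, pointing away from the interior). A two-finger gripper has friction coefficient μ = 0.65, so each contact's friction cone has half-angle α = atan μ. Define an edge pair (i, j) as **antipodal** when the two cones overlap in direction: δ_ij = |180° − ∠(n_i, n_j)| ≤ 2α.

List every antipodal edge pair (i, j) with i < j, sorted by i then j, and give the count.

count = 6; pairs: (0,3), (0,4), (1,4), (1,5), (2,5), (3,5)

α = atan 0.65 = 33.02°;  2α = 66.05°
n_0 = (+0.8697, -0.4935)
n_1 = (+0.7875, +0.6164)
n_2 = (+0.3311, +0.9436)
n_3 = (-0.2562, +0.9666)
n_4 = (-0.9432, +0.3322)
n_5 = (-0.6233, -0.7820)
  (0,1): δ = 112.38°  ·
  (0,2): δ = 79.76°  ·
  (0,3): δ = 45.58°  ✓
  (0,4): δ = 10.17°  ✓
  (0,5): δ = 81.02°  ·
  (1,2): δ = 147.39°  ·
  (1,3): δ = 113.21°  ·
  (1,4): δ = 57.45°  ✓
  (1,5): δ = 13.39°  ✓
  (2,3): δ = 145.82°  ·
  (2,4): δ = 90.07°  ·
  (2,5): δ = 19.22°  ✓
  (3,4): δ = 124.24°  ·
  (3,5): δ = 53.40°  ✓
  (4,5): δ = 109.16°  ·
antipodal pairs: 6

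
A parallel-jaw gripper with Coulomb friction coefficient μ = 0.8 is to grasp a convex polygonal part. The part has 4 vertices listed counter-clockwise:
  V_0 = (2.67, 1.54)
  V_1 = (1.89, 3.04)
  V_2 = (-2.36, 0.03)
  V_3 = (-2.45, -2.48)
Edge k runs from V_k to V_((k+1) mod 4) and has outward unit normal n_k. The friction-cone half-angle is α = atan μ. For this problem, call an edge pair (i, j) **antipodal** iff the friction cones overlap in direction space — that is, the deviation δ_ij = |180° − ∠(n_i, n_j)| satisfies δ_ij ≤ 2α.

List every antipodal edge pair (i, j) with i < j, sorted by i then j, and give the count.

α = atan 0.8 = 38.66°;  2α = 77.32°
n_0 = (+0.8872, +0.4614)
n_1 = (-0.5780, +0.8161)
n_2 = (-0.9994, +0.0358)
n_3 = (+0.6176, -0.7865)
  (0,1): δ = 82.17°  ·
  (0,2): δ = 29.53°  ✓
  (0,3): δ = 100.66°  ·
  (1,2): δ = 127.36°  ·
  (1,3): δ = 2.83°  ✓
  (2,3): δ = 49.81°  ✓
antipodal pairs: 3

count = 3; pairs: (0,2), (1,3), (2,3)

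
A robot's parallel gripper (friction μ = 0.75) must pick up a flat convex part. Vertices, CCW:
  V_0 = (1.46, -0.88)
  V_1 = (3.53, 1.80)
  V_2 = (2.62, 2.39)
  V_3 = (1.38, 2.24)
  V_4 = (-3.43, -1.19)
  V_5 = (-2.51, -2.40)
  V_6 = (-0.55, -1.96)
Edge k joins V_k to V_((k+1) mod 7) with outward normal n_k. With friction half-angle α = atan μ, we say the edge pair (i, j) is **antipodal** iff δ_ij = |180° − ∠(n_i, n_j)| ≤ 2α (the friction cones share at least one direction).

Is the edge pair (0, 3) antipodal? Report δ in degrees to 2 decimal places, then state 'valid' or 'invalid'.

δ = 16.83°, valid

α = atan 0.75 = 36.87°;  2α = 73.74°
edge 0: e_0 = (+2.07, +2.68);  n_0 = (+0.7914, -0.6113)
edge 3: e_3 = (-4.81, -3.43);  n_3 = (-0.5806, +0.8142)
∠(n_0, n_3) = 163.17°
δ = |180° − 163.17°| = 16.83°
16.83° ≤ 2α = 73.74°  →  valid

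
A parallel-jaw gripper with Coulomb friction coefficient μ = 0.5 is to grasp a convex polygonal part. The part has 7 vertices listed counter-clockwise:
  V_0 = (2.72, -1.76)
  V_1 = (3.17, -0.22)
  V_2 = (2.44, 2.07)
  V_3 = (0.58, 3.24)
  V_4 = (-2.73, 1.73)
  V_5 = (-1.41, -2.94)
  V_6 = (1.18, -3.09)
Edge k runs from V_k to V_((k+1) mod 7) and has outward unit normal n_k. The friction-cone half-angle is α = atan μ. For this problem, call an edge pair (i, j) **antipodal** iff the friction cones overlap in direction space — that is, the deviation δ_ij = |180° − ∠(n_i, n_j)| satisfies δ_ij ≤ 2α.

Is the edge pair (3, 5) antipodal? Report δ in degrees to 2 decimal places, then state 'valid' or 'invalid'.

α = atan 0.5 = 26.57°;  2α = 53.13°
edge 3: e_3 = (-3.31, -1.51);  n_3 = (-0.4150, +0.9098)
edge 5: e_5 = (+2.59, -0.15);  n_5 = (-0.0578, -0.9983)
∠(n_3, n_5) = 152.16°
δ = |180° − 152.16°| = 27.84°
27.84° ≤ 2α = 53.13°  →  valid

δ = 27.84°, valid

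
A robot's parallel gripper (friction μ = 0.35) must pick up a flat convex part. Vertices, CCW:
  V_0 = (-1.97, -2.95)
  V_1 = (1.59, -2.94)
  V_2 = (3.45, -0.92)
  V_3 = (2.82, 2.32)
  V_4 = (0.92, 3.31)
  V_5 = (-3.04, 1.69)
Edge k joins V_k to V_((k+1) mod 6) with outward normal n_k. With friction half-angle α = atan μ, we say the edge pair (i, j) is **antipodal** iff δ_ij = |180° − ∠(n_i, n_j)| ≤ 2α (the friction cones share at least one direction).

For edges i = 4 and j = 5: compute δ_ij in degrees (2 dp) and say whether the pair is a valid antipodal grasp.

α = atan 0.35 = 19.29°;  2α = 38.58°
edge 4: e_4 = (-3.96, -1.62);  n_4 = (-0.3786, +0.9255)
edge 5: e_5 = (+1.07, -4.64);  n_5 = (-0.9744, -0.2247)
∠(n_4, n_5) = 80.74°
δ = |180° − 80.74°| = 99.26°
99.26° > 2α = 38.58°  →  invalid

δ = 99.26°, invalid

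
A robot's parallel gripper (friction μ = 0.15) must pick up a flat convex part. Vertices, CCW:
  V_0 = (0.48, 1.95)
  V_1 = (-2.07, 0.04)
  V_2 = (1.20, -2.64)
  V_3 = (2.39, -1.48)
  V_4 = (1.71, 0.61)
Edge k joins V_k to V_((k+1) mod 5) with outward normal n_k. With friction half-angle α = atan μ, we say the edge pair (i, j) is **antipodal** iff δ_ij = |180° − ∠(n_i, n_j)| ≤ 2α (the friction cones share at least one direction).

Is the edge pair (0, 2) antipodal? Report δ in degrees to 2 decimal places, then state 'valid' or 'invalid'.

δ = 7.43°, valid

α = atan 0.15 = 8.53°;  2α = 17.06°
edge 0: e_0 = (-2.55, -1.91);  n_0 = (-0.5995, +0.8004)
edge 2: e_2 = (+1.19, +1.16);  n_2 = (+0.6980, -0.7161)
∠(n_0, n_2) = 172.57°
δ = |180° − 172.57°| = 7.43°
7.43° ≤ 2α = 17.06°  →  valid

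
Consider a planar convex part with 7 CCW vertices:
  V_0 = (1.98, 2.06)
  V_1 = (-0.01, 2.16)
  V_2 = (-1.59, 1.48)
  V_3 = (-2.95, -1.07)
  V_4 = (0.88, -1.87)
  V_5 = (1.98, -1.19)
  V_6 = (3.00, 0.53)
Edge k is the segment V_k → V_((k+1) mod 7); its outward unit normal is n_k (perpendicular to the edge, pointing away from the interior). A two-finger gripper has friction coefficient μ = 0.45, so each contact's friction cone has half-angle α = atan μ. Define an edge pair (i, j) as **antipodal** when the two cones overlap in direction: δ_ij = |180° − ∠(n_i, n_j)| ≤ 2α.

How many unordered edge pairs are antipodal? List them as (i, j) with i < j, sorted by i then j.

α = atan 0.45 = 24.23°;  2α = 48.46°
n_0 = (+0.0502, +0.9987)
n_1 = (-0.3953, +0.9185)
n_2 = (-0.8824, +0.4706)
n_3 = (-0.2045, -0.9789)
n_4 = (+0.5258, -0.8506)
n_5 = (+0.8601, -0.5101)
n_6 = (+0.8321, +0.5547)
  (0,1): δ = 153.84°  ·
  (0,2): δ = 115.20°  ·
  (0,3): δ = 8.92°  ✓
  (0,4): δ = 34.60°  ✓
  (0,5): δ = 62.21°  ·
  (0,6): δ = 126.57°  ·
  (1,2): δ = 141.36°  ·
  (1,3): δ = 35.08°  ✓
  (1,4): δ = 8.44°  ✓
  (1,5): δ = 36.05°  ✓
  (1,6): δ = 100.40°  ·
  (2,3): δ = 73.73°  ·
  (2,4): δ = 30.20°  ✓
  (2,5): δ = 2.60°  ✓
  (2,6): δ = 61.76°  ·
  (3,4): δ = 136.48°  ·
  (3,5): δ = 108.87°  ·
  (3,6): δ = 44.51°  ✓
  (4,5): δ = 152.39°  ·
  (4,6): δ = 88.03°  ·
  (5,6): δ = 115.64°  ·
antipodal pairs: 8

count = 8; pairs: (0,3), (0,4), (1,3), (1,4), (1,5), (2,4), (2,5), (3,6)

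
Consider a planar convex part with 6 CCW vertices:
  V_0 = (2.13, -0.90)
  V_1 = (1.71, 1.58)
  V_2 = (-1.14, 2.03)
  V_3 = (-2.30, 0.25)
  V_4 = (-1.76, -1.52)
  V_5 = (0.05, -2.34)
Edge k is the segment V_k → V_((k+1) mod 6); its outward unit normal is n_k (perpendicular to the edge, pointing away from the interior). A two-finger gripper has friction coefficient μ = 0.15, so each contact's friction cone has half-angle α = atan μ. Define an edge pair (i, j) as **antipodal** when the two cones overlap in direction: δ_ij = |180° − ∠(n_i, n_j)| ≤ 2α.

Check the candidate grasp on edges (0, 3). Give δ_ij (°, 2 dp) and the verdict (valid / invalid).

δ = 7.35°, valid

α = atan 0.15 = 8.53°;  2α = 17.06°
edge 0: e_0 = (-0.42, +2.48);  n_0 = (+0.9860, +0.1670)
edge 3: e_3 = (+0.54, -1.77);  n_3 = (-0.9565, -0.2918)
∠(n_0, n_3) = 172.65°
δ = |180° − 172.65°| = 7.35°
7.35° ≤ 2α = 17.06°  →  valid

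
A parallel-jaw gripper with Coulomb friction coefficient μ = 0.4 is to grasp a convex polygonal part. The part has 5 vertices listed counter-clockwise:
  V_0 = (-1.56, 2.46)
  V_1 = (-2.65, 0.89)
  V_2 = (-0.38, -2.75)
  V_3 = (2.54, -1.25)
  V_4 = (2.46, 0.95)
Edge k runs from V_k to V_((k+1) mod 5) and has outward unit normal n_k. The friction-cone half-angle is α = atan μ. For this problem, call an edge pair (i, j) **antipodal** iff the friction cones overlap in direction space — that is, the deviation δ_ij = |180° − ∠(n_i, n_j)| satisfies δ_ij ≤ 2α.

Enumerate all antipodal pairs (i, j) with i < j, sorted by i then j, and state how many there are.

α = atan 0.4 = 21.80°;  2α = 43.60°
n_0 = (-0.8214, +0.5703)
n_1 = (-0.8485, -0.5292)
n_2 = (+0.4569, -0.8895)
n_3 = (+0.9993, +0.0363)
n_4 = (+0.3516, +0.9361)
  (0,1): δ = 113.28°  ·
  (0,2): δ = 28.04°  ✓
  (0,3): δ = 36.85°  ✓
  (0,4): δ = 104.18°  ·
  (1,2): δ = 94.76°  ·
  (1,3): δ = 29.87°  ✓
  (1,4): δ = 37.46°  ✓
  (2,3): δ = 115.11°  ·
  (2,4): δ = 47.78°  ·
  (3,4): δ = 112.67°  ·
antipodal pairs: 4

count = 4; pairs: (0,2), (0,3), (1,3), (1,4)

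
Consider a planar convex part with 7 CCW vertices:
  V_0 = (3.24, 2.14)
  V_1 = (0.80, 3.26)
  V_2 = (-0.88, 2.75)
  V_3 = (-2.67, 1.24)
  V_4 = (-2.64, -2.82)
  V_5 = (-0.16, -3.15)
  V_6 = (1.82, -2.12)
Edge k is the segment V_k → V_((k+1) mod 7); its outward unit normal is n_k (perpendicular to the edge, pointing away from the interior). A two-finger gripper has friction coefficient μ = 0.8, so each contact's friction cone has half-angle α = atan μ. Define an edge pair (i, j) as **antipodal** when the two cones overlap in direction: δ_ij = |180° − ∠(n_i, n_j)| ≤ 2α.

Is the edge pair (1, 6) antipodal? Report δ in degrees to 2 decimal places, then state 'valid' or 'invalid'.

α = atan 0.8 = 38.66°;  2α = 77.32°
edge 1: e_1 = (-1.68, -0.51);  n_1 = (-0.2905, +0.9569)
edge 6: e_6 = (+1.42, +4.26);  n_6 = (+0.9487, -0.3162)
∠(n_1, n_6) = 125.32°
δ = |180° − 125.32°| = 54.68°
54.68° ≤ 2α = 77.32°  →  valid

δ = 54.68°, valid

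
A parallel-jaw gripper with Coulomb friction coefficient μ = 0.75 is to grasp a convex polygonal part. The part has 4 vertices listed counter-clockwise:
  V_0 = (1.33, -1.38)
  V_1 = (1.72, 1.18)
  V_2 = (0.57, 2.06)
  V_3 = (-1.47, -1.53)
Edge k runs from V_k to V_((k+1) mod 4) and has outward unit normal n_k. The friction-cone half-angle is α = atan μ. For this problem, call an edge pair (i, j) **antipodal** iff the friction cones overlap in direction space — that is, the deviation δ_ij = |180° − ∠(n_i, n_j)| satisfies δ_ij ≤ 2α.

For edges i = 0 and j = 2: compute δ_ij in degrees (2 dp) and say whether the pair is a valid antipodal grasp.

α = atan 0.75 = 36.87°;  2α = 73.74°
edge 0: e_0 = (+0.39, +2.56);  n_0 = (+0.9886, -0.1506)
edge 2: e_2 = (-2.04, -3.59);  n_2 = (-0.8694, +0.4941)
∠(n_0, n_2) = 159.05°
δ = |180° − 159.05°| = 20.95°
20.95° ≤ 2α = 73.74°  →  valid

δ = 20.95°, valid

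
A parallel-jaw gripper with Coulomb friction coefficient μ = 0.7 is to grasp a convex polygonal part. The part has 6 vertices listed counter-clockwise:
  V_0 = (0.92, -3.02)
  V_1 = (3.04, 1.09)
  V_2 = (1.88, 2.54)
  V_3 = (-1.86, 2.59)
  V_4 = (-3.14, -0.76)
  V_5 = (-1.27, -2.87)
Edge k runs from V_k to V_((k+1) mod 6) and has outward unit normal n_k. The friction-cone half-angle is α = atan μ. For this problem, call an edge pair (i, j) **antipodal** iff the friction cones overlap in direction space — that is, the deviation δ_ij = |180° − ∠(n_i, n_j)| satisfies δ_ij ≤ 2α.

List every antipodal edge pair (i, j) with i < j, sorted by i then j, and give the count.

count = 8; pairs: (0,2), (0,3), (0,4), (1,3), (1,4), (1,5), (2,4), (2,5)

α = atan 0.7 = 34.99°;  2α = 69.98°
n_0 = (+0.8887, -0.4584)
n_1 = (+0.7809, +0.6247)
n_2 = (+0.0134, +0.9999)
n_3 = (-0.9341, +0.3569)
n_4 = (-0.7484, -0.6633)
n_5 = (-0.0683, -0.9977)
  (0,1): δ = 114.05°  ·
  (0,2): δ = 63.48°  ✓
  (0,3): δ = 6.37°  ✓
  (0,4): δ = 68.83°  ✓
  (0,5): δ = 113.37°  ·
  (1,2): δ = 129.43°  ·
  (1,3): δ = 59.57°  ✓
  (1,4): δ = 2.89°  ✓
  (1,5): δ = 47.42°  ✓
  (2,3): δ = 110.15°  ·
  (2,4): δ = 47.68°  ✓
  (2,5): δ = 3.15°  ✓
  (3,4): δ = 117.54°  ·
  (3,5): δ = 73.01°  ·
  (4,5): δ = 135.47°  ·
antipodal pairs: 8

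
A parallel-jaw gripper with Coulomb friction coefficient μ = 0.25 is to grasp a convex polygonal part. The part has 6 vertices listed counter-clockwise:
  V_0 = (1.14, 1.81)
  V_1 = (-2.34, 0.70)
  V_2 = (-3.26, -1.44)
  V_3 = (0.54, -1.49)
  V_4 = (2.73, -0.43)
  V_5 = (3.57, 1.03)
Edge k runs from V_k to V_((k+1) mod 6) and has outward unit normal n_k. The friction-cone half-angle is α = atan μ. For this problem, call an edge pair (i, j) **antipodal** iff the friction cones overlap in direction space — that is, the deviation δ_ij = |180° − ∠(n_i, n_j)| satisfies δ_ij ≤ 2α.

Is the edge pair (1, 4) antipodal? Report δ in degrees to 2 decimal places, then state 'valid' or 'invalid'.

α = atan 0.25 = 14.04°;  2α = 28.07°
edge 1: e_1 = (-0.92, -2.14);  n_1 = (-0.9187, +0.3950)
edge 4: e_4 = (+0.84, +1.46);  n_4 = (+0.8668, -0.4987)
∠(n_1, n_4) = 173.35°
δ = |180° − 173.35°| = 6.65°
6.65° ≤ 2α = 28.07°  →  valid

δ = 6.65°, valid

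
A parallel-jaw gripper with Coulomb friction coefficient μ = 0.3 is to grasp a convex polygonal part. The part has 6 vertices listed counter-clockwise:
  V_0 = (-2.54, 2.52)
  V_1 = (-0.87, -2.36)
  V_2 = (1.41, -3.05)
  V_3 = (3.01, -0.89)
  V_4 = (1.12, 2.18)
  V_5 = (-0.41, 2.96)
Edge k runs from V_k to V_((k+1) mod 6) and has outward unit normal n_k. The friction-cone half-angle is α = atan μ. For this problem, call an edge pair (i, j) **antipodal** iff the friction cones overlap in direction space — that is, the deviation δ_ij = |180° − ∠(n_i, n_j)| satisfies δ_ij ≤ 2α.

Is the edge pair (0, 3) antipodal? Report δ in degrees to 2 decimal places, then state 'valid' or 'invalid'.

δ = 12.73°, valid

α = atan 0.3 = 16.70°;  2α = 33.40°
edge 0: e_0 = (+1.67, -4.88);  n_0 = (-0.9461, -0.3238)
edge 3: e_3 = (-1.89, +3.07);  n_3 = (+0.8516, +0.5243)
∠(n_0, n_3) = 167.27°
δ = |180° − 167.27°| = 12.73°
12.73° ≤ 2α = 33.40°  →  valid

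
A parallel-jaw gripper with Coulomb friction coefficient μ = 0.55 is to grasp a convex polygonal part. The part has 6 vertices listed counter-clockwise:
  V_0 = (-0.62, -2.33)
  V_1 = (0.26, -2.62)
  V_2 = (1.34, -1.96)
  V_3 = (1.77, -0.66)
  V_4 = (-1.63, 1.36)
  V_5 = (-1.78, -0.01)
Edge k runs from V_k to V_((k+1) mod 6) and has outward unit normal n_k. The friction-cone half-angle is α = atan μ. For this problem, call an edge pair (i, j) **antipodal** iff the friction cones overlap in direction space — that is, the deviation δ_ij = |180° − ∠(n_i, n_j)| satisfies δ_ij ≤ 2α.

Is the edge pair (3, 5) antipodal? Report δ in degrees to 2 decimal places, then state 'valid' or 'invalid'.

δ = 32.72°, valid

α = atan 0.55 = 28.81°;  2α = 57.62°
edge 3: e_3 = (-3.40, +2.02);  n_3 = (+0.5108, +0.8597)
edge 5: e_5 = (+1.16, -2.32);  n_5 = (-0.8944, -0.4472)
∠(n_3, n_5) = 147.28°
δ = |180° − 147.28°| = 32.72°
32.72° ≤ 2α = 57.62°  →  valid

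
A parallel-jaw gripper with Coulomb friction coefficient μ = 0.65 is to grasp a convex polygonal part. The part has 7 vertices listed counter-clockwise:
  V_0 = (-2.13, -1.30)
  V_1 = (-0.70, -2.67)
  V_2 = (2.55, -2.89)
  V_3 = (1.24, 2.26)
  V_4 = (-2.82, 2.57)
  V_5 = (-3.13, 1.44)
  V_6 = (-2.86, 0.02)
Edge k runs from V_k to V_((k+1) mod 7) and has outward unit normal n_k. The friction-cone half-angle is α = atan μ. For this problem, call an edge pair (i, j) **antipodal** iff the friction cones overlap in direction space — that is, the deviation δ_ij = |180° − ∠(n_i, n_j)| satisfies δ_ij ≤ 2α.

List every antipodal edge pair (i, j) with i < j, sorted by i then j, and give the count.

α = atan 0.65 = 33.02°;  2α = 66.05°
n_0 = (-0.6918, -0.7221)
n_1 = (-0.0675, -0.9977)
n_2 = (+0.9691, +0.2465)
n_3 = (+0.0761, +0.9971)
n_4 = (-0.9644, +0.2646)
n_5 = (-0.9824, -0.1868)
n_6 = (-0.8751, -0.4840)
  (0,1): δ = 140.10°  ·
  (0,2): δ = 31.96°  ✓
  (0,3): δ = 39.41°  ✓
  (0,4): δ = 118.43°  ·
  (0,5): δ = 144.54°  ·
  (0,6): δ = 162.72°  ·
  (1,2): δ = 71.86°  ·
  (1,3): δ = 0.49°  ✓
  (1,4): δ = 78.53°  ·
  (1,5): δ = 104.64°  ·
  (1,6): δ = 122.82°  ·
  (2,3): δ = 108.64°  ·
  (2,4): δ = 29.61°  ✓
  (2,5): δ = 3.51°  ✓
  (2,6): δ = 14.67°  ✓
  (3,4): δ = 100.97°  ·
  (3,5): δ = 74.87°  ·
  (3,6): δ = 56.69°  ✓
  (4,5): δ = 153.89°  ·
  (4,6): δ = 135.72°  ·
  (5,6): δ = 161.82°  ·
antipodal pairs: 7

count = 7; pairs: (0,2), (0,3), (1,3), (2,4), (2,5), (2,6), (3,6)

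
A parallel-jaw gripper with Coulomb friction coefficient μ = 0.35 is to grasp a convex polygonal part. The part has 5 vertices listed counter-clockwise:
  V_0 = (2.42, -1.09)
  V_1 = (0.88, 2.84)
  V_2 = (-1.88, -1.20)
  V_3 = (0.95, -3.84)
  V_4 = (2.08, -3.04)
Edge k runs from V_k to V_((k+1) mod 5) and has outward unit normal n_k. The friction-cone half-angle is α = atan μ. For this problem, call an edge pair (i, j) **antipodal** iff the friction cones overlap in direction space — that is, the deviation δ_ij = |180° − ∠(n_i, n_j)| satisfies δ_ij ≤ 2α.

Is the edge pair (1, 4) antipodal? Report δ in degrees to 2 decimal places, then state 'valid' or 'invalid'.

δ = 24.45°, valid

α = atan 0.35 = 19.29°;  2α = 38.58°
edge 1: e_1 = (-2.76, -4.04);  n_1 = (-0.8257, +0.5641)
edge 4: e_4 = (+0.34, +1.95);  n_4 = (+0.9851, -0.1718)
∠(n_1, n_4) = 155.55°
δ = |180° − 155.55°| = 24.45°
24.45° ≤ 2α = 38.58°  →  valid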